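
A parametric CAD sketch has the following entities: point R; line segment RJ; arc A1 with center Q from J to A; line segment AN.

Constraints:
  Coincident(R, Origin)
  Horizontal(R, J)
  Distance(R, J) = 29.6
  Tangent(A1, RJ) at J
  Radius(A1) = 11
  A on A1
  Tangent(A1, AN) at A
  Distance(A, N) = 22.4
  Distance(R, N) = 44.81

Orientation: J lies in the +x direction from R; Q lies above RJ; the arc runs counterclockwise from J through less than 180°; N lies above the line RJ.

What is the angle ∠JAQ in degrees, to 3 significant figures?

28.9°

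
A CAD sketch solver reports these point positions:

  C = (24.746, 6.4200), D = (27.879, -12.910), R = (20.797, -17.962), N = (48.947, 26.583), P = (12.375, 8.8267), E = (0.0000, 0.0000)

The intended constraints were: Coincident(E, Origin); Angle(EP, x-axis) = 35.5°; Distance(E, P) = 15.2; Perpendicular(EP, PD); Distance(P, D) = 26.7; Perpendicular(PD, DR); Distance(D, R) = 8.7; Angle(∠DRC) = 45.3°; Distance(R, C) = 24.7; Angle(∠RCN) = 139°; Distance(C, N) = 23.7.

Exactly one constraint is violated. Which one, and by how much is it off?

Distance(C, N) = 23.7 — off by 7.80.

E = (0.00, 0.00) ✓; EP at 35.50° ✓; |EP| = 15.20 ✓; ∠(EP, PD) = 90.00° ✓; |PD| = 26.70 ✓; ∠(PD, DR) = 90.00° ✓; |DR| = 8.699 ✓; ∠DRC = 45.30° ✓; |RC| = 24.70 ✓; ∠RCN = 139.0° ✓; |CN| = 31.50 ✗.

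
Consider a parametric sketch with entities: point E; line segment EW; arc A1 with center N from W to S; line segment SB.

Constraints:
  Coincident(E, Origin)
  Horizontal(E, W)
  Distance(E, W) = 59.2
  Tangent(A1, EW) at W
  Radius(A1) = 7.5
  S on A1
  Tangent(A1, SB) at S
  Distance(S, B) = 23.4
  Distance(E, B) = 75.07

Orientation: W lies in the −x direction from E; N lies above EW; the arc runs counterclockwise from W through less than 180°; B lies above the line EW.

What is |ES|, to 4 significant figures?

54.92

E is at the origin; EW is horizontal with |EW| = 59.2 and W on the −x side, so W = (-59.20, 0.000). The tangent condition forces NW to be normal to EW, so N = W + (0, 7.5) = (-59.20, 7.500). Since NS ⟂ SB (tangency), |NB| = √(7.5² + 23.4²) = 24.57 regardless of where S sits on A1. So B lies on both circle(E, 75.07) and circle(N, 24.57); the above-EW intersection is B = (-68.75, 30.14). S is the foot of the tangent from B: S = (-53.51, 12.39).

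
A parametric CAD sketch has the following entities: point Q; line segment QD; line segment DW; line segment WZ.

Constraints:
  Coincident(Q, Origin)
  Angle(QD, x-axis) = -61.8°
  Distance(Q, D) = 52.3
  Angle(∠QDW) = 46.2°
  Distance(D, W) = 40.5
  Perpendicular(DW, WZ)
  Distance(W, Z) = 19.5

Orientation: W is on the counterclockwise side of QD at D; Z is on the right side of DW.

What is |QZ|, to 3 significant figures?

57.4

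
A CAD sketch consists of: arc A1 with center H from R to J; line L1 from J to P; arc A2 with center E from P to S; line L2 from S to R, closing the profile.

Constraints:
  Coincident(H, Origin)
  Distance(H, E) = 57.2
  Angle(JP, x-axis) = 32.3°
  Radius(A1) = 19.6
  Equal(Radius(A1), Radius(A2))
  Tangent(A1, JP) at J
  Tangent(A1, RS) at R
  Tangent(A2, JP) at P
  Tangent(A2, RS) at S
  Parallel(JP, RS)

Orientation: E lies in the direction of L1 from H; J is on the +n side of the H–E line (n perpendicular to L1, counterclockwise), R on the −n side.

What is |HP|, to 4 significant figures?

60.46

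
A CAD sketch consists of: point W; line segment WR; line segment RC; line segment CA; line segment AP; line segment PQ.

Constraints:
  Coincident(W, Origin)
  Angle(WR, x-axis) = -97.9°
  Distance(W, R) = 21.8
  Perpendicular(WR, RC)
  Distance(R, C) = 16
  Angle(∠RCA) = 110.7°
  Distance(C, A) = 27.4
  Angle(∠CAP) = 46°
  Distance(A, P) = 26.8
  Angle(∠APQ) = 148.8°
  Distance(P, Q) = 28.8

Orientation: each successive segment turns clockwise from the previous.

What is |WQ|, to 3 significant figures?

34.0

W is at the origin; WR runs at -97.9° with length 21.8, so R = (-3.00, -21.6). WR is perpendicular to RC, so RC runs at 172°; with |RC| = 16.0, C = (-18.8, -19.4). ∠RCA = 110.7° gives CA at 103° from the x-axis; with |CA| = 27.4, A = (-24.9, 7.33). ∠CAP = 46.0° gives AP at -31.2° from the x-axis; with |AP| = 26.8, P = (-1.99, -6.56). ∠APQ = 148.8° gives PQ at -62.4° from the x-axis; with |PQ| = 28.8, Q = (11.4, -32.1). Then |WQ| = |Q − W| = 34.0.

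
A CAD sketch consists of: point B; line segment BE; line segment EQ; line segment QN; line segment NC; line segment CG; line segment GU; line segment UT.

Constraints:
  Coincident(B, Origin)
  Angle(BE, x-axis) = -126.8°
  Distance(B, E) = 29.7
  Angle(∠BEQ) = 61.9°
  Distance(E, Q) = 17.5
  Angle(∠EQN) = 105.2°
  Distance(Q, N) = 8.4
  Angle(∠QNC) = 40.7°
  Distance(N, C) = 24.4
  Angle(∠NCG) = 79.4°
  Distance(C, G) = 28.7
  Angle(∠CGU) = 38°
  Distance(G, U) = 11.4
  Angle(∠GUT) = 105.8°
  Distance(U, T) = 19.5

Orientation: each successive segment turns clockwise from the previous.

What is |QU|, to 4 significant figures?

14.68

B is at the origin; BE runs at -126.8° with length 29.7, so E = (-17.79, -23.78). ∠BEQ = 61.9° gives EQ at 115.1° from the x-axis; with |EQ| = 17.5, Q = (-25.21, -7.934). ∠EQN = 105.2° gives QN at 40.30° from the x-axis; with |QN| = 8.4, N = (-18.81, -2.501). ∠QNC = 40.7° gives NC at -99.00° from the x-axis; with |NC| = 24.4, C = (-22.63, -26.60). ∠NCG = 79.4° gives CG at 160.4° from the x-axis; with |CG| = 28.7, G = (-49.66, -16.97). ∠CGU = 38.0° gives GU at 18.40° from the x-axis; with |GU| = 11.4, U = (-38.84, -13.37). Then |QU| = |U − Q| = 14.68.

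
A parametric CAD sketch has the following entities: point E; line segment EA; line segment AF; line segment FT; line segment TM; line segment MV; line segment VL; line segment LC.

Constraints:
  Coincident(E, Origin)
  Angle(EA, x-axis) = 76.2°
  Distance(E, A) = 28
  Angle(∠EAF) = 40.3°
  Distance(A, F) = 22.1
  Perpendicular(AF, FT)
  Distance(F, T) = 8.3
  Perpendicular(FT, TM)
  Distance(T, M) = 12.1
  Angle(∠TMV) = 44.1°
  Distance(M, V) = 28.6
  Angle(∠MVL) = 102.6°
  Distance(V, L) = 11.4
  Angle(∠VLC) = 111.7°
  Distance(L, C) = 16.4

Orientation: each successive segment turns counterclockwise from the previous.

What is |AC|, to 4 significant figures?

38.30

E is at the origin; EA runs at 76.2° with length 28.0, so A = (6.679, 27.19). ∠EAF = 40.3° gives AF at -144.1° from the x-axis; with |AF| = 22.1, F = (-11.22, 14.23). AF ⟂ FT, so FT runs at -54.10°; with |FT| = 8.3, T = (-6.356, 7.510). FT is perpendicular to TM, so TM runs at 35.90°; with |TM| = 12.1, M = (3.445, 14.60). ∠TMV = 44.1° gives MV at 171.8° from the x-axis; with |MV| = 28.6, V = (-24.86, 18.68). ∠MVL = 102.6° gives VL at -110.8° from the x-axis; with |VL| = 11.4, L = (-28.91, 8.027). ∠VLC = 111.7° gives LC at -42.50° from the x-axis; with |LC| = 16.4, C = (-16.82, -3.053). Then |AC| = |C − A| = 38.30.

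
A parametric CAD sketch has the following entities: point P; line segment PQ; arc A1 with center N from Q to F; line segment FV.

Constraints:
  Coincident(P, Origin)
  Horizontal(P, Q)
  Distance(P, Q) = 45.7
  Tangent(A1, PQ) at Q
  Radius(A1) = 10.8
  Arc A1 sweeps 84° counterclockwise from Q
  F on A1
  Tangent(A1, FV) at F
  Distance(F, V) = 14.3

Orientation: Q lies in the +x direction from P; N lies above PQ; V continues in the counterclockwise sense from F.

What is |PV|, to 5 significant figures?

62.669

P is at the origin; PQ is horizontal with |PQ| = 45.7 and Q on the +x side, so Q = (45.700, 0.0000). Tangency of A1 to PQ means the radius NQ is perpendicular to PQ, so N = Q + (0, 10.8) = (45.700, 10.800). On A1, Q sits at bearing -90° from N; an 84° counterclockwise sweep puts F at bearing -6°, so F = N + 10.8·(cos -6°, sin -6°) = (56.441, 9.6711). Since A1 is tangent to FV there, NF ⟂ FV, so FV runs along (−sin -6°, cos -6°); with |FV| = 14.3, V = (57.936, 23.893). Then |PV| = |V − P| = 62.669.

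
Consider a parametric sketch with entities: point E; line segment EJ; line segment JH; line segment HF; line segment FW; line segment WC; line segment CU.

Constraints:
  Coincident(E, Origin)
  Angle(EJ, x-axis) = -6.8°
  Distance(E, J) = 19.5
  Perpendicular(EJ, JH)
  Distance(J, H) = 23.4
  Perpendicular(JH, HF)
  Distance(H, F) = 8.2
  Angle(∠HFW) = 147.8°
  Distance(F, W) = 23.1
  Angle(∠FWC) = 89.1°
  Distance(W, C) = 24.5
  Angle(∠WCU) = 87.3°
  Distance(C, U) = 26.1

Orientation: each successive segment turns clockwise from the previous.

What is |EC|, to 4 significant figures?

10.74

∠HFW = 147.8° gives FW at 141.0° from the x-axis; with |FW| = 23.1, W = (-9.502, -10.04). ∠FWC = 89.1° gives WC at 50.10° from the x-axis; with |WC| = 24.5, C = (6.213, 8.759). Then |EC| = |C − E| = 10.74.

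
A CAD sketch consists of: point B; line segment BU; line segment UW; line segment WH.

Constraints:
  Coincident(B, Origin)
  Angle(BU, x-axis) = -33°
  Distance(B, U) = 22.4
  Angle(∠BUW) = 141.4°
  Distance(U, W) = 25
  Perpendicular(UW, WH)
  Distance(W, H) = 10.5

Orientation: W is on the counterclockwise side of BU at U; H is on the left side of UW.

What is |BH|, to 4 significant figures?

42.65

∠BUW = 141.4°, so UW runs at -33.0° + (180° − 141.4°) = 5.600° from the x-axis; with |UW| = 25.0, W = U + 25.0·(cos 5.600°, sin 5.600°) = (43.67, -9.760). UW ⟂ WH; with |WH| = 10.5 on the left of UW, H = W + 10.5·(-0.09758, 0.9952) = (42.64, 0.6895). Then |BH| = |H − B| = 42.65.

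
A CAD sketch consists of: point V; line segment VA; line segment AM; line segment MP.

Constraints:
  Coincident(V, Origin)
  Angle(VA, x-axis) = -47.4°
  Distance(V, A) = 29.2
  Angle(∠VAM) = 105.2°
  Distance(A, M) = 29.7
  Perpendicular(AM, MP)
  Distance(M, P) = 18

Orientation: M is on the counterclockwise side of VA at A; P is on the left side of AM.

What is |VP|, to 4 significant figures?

38.72

V is at the origin; VA runs at -47.4° with length 29.2, so A = 29.2·(cos -47.4°, sin -47.4°) = (19.76, -21.49). ∠VAM = 105.2°, so AM runs at -47.4° + (180° − 105.2°) = 27.40° from the x-axis; with |AM| = 29.7, M = A + 29.7·(cos 27.40°, sin 27.40°) = (46.13, -7.826). AM ⟂ MP; with |MP| = 18.0 on the left of AM, P = M + 18.0·(-0.4602, 0.8878) = (37.85, 8.155). Then |VP| = |P − V| = 38.72.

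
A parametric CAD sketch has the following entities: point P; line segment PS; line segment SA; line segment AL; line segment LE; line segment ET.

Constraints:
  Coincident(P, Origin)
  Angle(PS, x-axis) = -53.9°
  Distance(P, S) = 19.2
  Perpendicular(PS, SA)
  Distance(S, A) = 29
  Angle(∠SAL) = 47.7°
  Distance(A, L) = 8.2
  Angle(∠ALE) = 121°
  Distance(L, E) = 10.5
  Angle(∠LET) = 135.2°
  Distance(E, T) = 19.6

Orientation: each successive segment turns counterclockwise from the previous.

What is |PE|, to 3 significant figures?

20.1

P is at the origin; PS runs at -53.9° with length 19.2, so S = (11.3, -15.5). The perpendicularity gives SA at right angles to PS, so SA runs at 36.1°; with |SA| = 29.0, A = (34.7, 1.57). ∠SAL = 47.7° gives AL at 168° from the x-axis; with |AL| = 8.2, L = (26.7, 3.22). ∠ALE = 121.0° gives LE at -133° from the x-axis; with |LE| = 10.5, E = (19.6, -4.51). Then |PE| = |E − P| = 20.1.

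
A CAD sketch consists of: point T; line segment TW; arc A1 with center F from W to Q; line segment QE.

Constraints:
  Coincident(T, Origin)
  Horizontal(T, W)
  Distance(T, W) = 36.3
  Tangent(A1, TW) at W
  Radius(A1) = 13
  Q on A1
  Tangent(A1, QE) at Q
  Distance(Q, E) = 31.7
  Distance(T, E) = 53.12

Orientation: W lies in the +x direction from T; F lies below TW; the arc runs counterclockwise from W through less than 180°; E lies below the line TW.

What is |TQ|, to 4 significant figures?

27.44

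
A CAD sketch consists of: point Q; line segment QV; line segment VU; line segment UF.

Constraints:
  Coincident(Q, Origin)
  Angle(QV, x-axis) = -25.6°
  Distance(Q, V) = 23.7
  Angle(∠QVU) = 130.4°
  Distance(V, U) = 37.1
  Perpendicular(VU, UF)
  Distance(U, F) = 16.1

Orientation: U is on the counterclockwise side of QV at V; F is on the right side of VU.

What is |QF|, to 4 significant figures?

62.60

∠QVU = 130.4°, so VU runs at -25.6° + (180° − 130.4°) = 24.00° from the x-axis; with |VU| = 37.1, U = V + 37.1·(cos 24.00°, sin 24.00°) = (55.27, 4.849). The perpendicularity gives UF at right angles to VU; with |UF| = 16.1 on the right of VU, F = U + 16.1·(0.4067, -0.9135) = (61.81, -9.859). Then |QF| = |F − Q| = 62.60.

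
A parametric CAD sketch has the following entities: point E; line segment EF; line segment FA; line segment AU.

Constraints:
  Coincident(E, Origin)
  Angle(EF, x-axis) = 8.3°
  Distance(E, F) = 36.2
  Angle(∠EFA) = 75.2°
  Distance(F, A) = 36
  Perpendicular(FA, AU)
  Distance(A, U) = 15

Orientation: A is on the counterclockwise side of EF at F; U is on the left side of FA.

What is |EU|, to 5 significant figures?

33.402

∠EFA = 75.2°, so FA runs at 8.3° + (180° − 75.2°) = 113.10° from the x-axis; with |FA| = 36.0, A = F + 36.0·(cos 113.10°, sin 113.10°) = (21.697, 38.339). FA is perpendicular to AU; with |AU| = 15.0 on the left of FA, U = A + 15.0·(-0.91982, -0.39234) = (7.8994, 32.454). Then |EU| = |U − E| = 33.402.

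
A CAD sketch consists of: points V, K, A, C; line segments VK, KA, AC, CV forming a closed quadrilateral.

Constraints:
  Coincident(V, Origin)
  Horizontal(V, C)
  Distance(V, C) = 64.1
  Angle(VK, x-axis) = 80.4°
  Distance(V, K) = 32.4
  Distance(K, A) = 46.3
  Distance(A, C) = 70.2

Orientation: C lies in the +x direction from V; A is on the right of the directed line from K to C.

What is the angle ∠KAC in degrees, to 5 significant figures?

66.367°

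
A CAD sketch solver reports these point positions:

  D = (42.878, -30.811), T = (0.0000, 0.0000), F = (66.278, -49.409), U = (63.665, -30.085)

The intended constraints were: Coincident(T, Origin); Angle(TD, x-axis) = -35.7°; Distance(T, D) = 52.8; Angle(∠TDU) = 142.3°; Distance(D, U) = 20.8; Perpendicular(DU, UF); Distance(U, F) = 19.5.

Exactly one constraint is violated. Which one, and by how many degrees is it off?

Perpendicular(DU, UF) — off by 5.70°.

T = (0.00, 0.00) ✓; TD at -35.70° ✓; |TD| = 52.80 ✓; ∠TDU = 142.3° ✓; |DU| = 20.80 ✓; ∠(DU, UF) = 84.30° ✗; |UF| = 19.50 ✓.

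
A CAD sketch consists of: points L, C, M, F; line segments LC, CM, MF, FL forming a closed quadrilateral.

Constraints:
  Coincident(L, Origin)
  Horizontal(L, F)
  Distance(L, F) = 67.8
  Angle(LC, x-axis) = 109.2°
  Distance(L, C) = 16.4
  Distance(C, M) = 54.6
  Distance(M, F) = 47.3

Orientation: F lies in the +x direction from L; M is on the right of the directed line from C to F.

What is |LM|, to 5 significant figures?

39.557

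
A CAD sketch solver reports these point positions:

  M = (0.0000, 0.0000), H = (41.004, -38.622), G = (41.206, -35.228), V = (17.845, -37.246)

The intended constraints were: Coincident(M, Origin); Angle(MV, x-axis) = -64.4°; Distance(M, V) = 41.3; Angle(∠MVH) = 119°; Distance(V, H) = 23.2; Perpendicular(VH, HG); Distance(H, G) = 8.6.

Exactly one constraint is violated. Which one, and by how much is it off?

Distance(H, G) = 8.6 — off by 5.20.

M = (0.00, 0.00) ✓; MV at -64.40° ✓; |MV| = 41.30 ✓; ∠MVH = 119.0° ✓; |VH| = 23.20 ✓; ∠(VH, HG) = 89.99° ✓; |HG| = 3.400 ✗.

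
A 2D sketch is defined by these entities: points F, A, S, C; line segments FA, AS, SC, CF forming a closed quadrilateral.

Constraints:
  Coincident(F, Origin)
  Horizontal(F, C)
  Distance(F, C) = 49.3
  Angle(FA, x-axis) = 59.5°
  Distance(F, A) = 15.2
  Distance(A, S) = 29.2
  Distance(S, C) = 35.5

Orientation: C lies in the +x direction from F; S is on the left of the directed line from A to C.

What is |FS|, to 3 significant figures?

43.6

Checks: |AS| = 29.20 ✓; |SC| = 35.50 ✓.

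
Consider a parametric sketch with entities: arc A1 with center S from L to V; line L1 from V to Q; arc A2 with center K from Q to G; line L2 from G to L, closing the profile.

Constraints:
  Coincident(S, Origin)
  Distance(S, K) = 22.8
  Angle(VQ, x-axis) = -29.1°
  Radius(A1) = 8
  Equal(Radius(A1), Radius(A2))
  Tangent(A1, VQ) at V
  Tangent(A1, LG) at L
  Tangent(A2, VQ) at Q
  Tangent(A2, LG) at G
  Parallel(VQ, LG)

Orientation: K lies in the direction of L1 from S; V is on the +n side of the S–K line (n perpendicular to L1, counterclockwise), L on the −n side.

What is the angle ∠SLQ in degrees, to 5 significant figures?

54.941°

The slot axis is L1's direction at -29.1°, so u = (cos -29.1°, sin -29.1°) = (0.87377, -0.48634) and n = (−sin -29.1°, cos -29.1°) = (0.48634, 0.87377). S is at the origin and K lies 22.8 along u from S, so K = 22.8·u = (19.922, -11.088). Tangency of A1 to both parallel lines with radius 8.0 puts V and L at S ± 8.0·n: V = (3.8907, 6.9902), L = (-3.8907, -6.9902). Equal radii place Q and G the same way about K: Q = K + 8.0·n = (23.813, -4.0983), G = K − 8.0·n = (16.031, -18.079). Then cos ∠SLQ = LS·LQ / (|LS||LQ|), giving 54.941°.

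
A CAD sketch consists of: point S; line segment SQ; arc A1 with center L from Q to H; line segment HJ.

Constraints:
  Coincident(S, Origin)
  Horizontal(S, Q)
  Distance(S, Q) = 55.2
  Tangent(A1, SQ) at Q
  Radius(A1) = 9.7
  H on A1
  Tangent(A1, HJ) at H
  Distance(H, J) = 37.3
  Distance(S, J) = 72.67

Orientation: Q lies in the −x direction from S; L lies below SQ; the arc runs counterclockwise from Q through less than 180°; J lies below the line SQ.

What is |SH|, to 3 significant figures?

65.7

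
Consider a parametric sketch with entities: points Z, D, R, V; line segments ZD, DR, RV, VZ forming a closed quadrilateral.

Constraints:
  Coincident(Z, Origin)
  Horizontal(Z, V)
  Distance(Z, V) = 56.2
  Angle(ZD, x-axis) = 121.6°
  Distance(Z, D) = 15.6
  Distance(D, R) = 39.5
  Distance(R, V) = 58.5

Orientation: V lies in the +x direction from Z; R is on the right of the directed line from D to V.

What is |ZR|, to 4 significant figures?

24.76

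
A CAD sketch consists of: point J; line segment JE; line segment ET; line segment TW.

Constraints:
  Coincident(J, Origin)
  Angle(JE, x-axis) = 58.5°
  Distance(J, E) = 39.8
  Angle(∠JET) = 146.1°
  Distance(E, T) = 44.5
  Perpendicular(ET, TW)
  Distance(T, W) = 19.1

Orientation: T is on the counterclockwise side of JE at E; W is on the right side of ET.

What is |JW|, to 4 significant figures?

87.85

J is at the origin; JE runs at 58.5° with length 39.8, so E = 39.8·(cos 58.5°, sin 58.5°) = (20.80, 33.94). ∠JET = 146.1°, so ET runs at 58.5° + (180° − 146.1°) = 92.40° from the x-axis; with |ET| = 44.5, T = E + 44.5·(cos 92.40°, sin 92.40°) = (18.93, 78.40). ET ⟂ TW; with |TW| = 19.1 on the right of ET, W = T + 19.1·(0.9991, 0.04188) = (38.02, 79.20). Then |JW| = |W − J| = 87.85.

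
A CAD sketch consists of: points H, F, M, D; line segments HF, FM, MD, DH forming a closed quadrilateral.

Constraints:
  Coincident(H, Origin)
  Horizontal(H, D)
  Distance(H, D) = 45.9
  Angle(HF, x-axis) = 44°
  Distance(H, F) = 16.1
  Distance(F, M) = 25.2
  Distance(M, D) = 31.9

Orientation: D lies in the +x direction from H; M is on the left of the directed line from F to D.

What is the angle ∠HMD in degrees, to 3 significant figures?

76.5°

Checks: |FM| = 25.20 ✓; |MD| = 31.90 ✓.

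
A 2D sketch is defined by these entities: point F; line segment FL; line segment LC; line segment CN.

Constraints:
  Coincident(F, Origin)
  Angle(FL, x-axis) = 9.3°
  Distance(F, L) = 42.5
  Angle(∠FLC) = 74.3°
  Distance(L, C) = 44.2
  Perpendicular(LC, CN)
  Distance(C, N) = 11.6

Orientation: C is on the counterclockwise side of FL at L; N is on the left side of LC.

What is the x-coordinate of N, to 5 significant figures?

12.748

F is at the origin; FL runs at 9.3° with length 42.5, so L = 42.5·(cos 9.3°, sin 9.3°) = (41.941, 6.8682). ∠FLC = 74.3°, so LC runs at 9.3° + (180° − 74.3°) = 115.00° from the x-axis; with |LC| = 44.2, C = L + 44.2·(cos 115.00°, sin 115.00°) = (23.262, 46.927). LC ⟂ CN; with |CN| = 11.6 on the left of LC, N = C + 11.6·(-0.90631, -0.42262) = (12.748, 42.025). So N.x = 12.748.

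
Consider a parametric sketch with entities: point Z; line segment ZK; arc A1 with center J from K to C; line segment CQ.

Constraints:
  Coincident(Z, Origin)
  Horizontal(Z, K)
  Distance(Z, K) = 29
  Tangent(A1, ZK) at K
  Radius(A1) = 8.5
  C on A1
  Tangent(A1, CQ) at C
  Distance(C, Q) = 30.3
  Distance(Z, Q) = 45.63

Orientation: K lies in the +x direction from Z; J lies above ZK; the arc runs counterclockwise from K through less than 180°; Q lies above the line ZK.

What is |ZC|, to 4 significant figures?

38.61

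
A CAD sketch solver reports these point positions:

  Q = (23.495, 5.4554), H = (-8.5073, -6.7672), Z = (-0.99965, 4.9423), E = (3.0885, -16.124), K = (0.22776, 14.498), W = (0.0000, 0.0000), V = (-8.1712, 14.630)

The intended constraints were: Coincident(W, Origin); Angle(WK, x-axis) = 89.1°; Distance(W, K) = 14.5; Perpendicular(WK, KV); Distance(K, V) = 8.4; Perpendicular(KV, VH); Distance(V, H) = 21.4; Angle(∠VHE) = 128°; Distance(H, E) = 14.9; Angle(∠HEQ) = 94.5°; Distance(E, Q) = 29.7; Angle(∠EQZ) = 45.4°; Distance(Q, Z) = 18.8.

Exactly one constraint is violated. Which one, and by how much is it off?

Distance(Q, Z) = 18.8 — off by 5.70.

W = (0.00, 0.00) ✓; WK at 89.10° ✓; |WK| = 14.50 ✓; ∠(WK, KV) = 90.00° ✓; |KV| = 8.400 ✓; ∠(KV, VH) = 90.00° ✓; |VH| = 21.40 ✓; ∠VHE = 128.0° ✓; |HE| = 14.90 ✓; ∠HEQ = 94.50° ✓; |EQ| = 29.70 ✓; ∠EQZ = 45.40° ✓; |QZ| = 24.50 ✗.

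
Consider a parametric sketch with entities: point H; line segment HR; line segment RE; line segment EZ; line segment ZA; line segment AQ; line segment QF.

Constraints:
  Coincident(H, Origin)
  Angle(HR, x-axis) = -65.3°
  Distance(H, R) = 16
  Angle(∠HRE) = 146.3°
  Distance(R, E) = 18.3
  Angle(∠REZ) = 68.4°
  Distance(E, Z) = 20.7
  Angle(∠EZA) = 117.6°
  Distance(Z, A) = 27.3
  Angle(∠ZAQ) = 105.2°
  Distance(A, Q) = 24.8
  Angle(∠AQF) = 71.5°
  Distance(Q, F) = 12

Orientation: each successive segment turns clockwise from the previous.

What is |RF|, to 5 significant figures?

13.546

∠ZAQ = 105.2° gives AQ at 12.200° from the x-axis; with |AQ| = 24.8, Q = (11.674, 10.430). ∠AQF = 71.5° gives QF at -96.300° from the x-axis; with |QF| = 12.0, F = (10.358, -1.4978). Then |RF| = |F − R| = 13.546.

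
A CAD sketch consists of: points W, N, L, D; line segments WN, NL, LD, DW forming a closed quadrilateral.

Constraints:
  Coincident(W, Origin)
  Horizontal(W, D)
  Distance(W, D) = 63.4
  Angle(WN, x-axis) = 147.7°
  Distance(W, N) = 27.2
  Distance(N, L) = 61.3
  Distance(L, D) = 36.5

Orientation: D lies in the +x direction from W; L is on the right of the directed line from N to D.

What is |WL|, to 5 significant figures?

34.161

W is at the origin; W and D share the same y with |WD| = 63.4 and D in +x, so D = (63.4, 0). WN runs at 147.7° with |WN| = 27.2, so N = (-22.991, 14.534). L is determined by |NL| = 61.3 and |LD| = 36.5 together: it lies at the intersection of circle(N, 61.3) and circle(D, 36.5). With |ND| = 87.605, the foot of the radical line on ND is 57.646 from N and the perpendicular offset is √(61.3² − 57.646²) = 20.849. Taking the right-of-ND solution: L = (30.397, -15.589).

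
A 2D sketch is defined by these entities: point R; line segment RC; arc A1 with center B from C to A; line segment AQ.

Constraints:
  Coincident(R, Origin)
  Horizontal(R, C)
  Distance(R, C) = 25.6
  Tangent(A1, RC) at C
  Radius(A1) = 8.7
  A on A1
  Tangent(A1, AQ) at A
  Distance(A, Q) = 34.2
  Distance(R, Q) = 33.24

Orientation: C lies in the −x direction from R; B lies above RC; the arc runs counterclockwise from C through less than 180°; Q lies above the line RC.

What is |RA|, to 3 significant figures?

18.7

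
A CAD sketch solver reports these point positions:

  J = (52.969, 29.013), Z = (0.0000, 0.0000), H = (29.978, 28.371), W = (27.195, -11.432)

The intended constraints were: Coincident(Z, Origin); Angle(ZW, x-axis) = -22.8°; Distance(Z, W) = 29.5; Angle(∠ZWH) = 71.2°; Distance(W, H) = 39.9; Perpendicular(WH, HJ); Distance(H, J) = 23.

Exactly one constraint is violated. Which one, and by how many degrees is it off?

Perpendicular(WH, HJ) — off by 5.60°.

Z = (0.00, 0.00) ✓; ZW at -22.80° ✓; |ZW| = 29.50 ✓; ∠ZWH = 71.20° ✓; |WH| = 39.90 ✓; ∠(WH, HJ) = 84.40° ✗; |HJ| = 23.00 ✓.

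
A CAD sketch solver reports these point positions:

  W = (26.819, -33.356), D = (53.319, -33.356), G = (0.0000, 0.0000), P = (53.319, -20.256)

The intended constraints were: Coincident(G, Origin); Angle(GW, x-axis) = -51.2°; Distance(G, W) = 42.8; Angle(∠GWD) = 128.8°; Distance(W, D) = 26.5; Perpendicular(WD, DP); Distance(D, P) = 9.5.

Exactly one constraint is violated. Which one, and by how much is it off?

Distance(D, P) = 9.5 — off by 3.60.

G = (0.00, 0.00) ✓; GW at -51.20° ✓; |GW| = 42.80 ✓; ∠GWD = 128.8° ✓; |WD| = 26.50 ✓; ∠(WD, DP) = 90.00° ✓; |DP| = 13.10 ✗.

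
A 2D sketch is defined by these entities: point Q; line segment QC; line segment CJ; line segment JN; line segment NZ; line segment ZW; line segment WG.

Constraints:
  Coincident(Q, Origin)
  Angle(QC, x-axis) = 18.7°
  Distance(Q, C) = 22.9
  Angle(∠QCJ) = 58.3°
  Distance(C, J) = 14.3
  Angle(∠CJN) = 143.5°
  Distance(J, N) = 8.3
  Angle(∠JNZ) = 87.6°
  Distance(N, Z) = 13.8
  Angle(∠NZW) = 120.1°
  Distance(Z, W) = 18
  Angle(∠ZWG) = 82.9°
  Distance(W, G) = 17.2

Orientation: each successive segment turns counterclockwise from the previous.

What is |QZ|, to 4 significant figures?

3.817

Q is at the origin; QC runs at 18.7° with length 22.9, so C = (21.69, 7.342). ∠QCJ = 58.3° gives CJ at 140.4° from the x-axis; with |CJ| = 14.3, J = (10.67, 16.46). ∠CJN = 143.5° gives JN at 176.9° from the x-axis; with |JN| = 8.3, N = (2.385, 16.91). ∠JNZ = 87.6° gives NZ at -90.70° from the x-axis; with |NZ| = 13.8, Z = (2.216, 3.107). Then |QZ| = |Z − Q| = 3.817.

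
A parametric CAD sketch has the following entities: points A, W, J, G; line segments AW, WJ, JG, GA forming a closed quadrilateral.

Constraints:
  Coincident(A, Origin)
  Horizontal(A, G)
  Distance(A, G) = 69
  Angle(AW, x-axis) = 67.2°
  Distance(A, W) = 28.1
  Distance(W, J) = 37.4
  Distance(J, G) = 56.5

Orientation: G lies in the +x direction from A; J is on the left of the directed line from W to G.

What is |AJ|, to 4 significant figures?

63.39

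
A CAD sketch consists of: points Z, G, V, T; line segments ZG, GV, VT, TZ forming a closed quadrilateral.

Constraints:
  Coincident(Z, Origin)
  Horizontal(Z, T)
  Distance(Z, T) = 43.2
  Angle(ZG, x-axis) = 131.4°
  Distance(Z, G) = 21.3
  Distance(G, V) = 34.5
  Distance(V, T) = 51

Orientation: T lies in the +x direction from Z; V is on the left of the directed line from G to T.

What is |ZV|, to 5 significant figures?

41.114

Z is at the origin; ZT is horizontal with |ZT| = 43.2 and T in +x, so T = (43.2, 0). ZG runs at 131.4° with |ZG| = 21.3, so G = (-14.086, 15.977). V is determined by |GV| = 34.5 and |VT| = 51.0 together: it lies at the intersection of circle(G, 34.5) and circle(T, 51.0). With |GT| = 59.472, the foot of the radical line on GT is 17.876 from G and the perpendicular offset is √(34.5² − 17.876²) = 29.508. Taking the left-of-GT solution: V = (11.060, 39.598).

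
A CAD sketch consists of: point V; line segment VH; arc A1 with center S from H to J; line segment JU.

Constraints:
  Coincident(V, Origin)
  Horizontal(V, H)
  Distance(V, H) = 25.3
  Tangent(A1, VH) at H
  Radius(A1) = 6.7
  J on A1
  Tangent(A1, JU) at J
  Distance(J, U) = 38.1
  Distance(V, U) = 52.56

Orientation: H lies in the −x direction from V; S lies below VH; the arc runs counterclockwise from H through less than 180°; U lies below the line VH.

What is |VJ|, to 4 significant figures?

32.84

V is at the origin; VH is horizontal with |VH| = 25.3 and H on the −x side, so H = (-25.30, 0.000). A1 meets VH tangentially, so SH is at right angles to VH, so S = H + (0, -6.7) = (-25.30, -6.700). Since SJ ⟂ JU (tangency), |SU| = √(6.7² + 38.1²) = 38.68 regardless of where J sits on A1. So U lies on both circle(V, 52.56) and circle(S, 38.68); the below-VH intersection is U = (-26.54, -45.36). J is the foot of the tangent from U: J = (-31.93, -7.648).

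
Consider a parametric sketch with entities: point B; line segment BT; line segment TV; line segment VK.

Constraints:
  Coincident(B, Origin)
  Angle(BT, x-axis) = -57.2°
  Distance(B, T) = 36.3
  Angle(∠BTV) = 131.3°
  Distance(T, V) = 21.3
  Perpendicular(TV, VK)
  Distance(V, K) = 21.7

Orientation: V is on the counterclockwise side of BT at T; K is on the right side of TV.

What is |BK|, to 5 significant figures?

66.682

∠BTV = 131.3°, so TV runs at -57.2° + (180° − 131.3°) = -8.5000° from the x-axis; with |TV| = 21.3, V = T + 21.3·(cos -8.5000°, sin -8.5000°) = (40.730, -33.661). TV ⟂ VK; with |VK| = 21.7 on the right of TV, K = V + 21.7·(-0.14781, -0.98902) = (37.523, -55.123). Then |BK| = |K − B| = 66.682.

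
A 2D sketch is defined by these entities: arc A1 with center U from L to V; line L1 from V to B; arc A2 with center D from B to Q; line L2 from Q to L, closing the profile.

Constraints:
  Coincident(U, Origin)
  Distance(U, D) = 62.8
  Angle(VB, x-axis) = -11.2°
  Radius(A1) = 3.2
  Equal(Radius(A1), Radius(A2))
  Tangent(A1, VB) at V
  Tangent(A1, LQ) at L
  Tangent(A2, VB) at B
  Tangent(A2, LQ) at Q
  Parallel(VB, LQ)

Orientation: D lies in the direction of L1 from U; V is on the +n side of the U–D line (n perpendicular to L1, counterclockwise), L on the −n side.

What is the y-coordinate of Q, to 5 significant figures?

-15.337

Tangency of A1 to both parallel lines with radius 3.2 puts V and L at U ± 3.2·n: V = (0.62155, 3.1391), L = (-0.62155, -3.1391). Equal radii place B and Q the same way about D: B = D + 3.2·n = (62.226, -9.0589), Q = D − 3.2·n = (60.982, -15.337). So Q.y = -15.337.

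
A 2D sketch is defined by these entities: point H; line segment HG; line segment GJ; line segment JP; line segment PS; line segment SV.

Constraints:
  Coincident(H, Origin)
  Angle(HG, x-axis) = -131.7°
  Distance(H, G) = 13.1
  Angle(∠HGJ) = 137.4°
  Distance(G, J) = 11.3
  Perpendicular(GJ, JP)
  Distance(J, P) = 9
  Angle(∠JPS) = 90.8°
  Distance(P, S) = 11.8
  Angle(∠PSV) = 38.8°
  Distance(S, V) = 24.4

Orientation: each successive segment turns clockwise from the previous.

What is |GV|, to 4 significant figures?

19.38

H is at the origin; HG runs at -131.7° with length 13.1, so G = (-8.715, -9.781). ∠HGJ = 137.4° gives GJ at -174.3° from the x-axis; with |GJ| = 11.3, J = (-19.96, -10.90). The perpendicularity gives JP at right angles to GJ, so JP runs at 95.70°; with |JP| = 9.0, P = (-20.85, -1.948). ∠JPS = 90.8° gives PS at 6.500° from the x-axis; with |PS| = 11.8, S = (-9.128, -0.6120). ∠PSV = 38.8° gives SV at -134.7° from the x-axis; with |SV| = 24.4, V = (-26.29, -17.96). Then |GV| = |V − G| = 19.38.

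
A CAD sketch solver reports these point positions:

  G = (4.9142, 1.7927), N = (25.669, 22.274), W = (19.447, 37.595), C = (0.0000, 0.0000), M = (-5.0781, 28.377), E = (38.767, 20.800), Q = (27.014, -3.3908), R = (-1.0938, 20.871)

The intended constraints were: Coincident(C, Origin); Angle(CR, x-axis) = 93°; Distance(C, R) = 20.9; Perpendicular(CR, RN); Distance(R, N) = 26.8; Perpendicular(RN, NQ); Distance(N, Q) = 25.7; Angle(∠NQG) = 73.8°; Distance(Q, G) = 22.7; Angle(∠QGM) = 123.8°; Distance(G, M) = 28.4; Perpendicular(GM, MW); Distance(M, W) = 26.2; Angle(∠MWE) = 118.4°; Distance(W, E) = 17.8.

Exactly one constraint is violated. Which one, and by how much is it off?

Distance(W, E) = 17.8 — off by 7.80.

C = (0.00, 0.00) ✓; CR at 93.00° ✓; |CR| = 20.90 ✓; ∠(CR, RN) = 90.00° ✓; |RN| = 26.80 ✓; ∠(RN, NQ) = 90.00° ✓; |NQ| = 25.70 ✓; ∠NQG = 73.80° ✓; |QG| = 22.70 ✓; ∠QGM = 123.8° ✓; |GM| = 28.40 ✓; ∠(GM, MW) = 90.00° ✓; |MW| = 26.20 ✓; ∠MWE = 118.4° ✓; |WE| = 25.60 ✗.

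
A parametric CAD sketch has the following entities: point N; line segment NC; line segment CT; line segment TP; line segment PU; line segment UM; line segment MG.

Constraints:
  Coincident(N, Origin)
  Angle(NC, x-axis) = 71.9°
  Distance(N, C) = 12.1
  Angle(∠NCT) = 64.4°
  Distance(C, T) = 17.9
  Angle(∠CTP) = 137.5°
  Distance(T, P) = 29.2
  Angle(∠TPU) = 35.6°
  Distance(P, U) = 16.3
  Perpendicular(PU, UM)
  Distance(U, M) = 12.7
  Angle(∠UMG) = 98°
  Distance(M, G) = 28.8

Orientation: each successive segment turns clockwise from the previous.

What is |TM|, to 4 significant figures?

8.594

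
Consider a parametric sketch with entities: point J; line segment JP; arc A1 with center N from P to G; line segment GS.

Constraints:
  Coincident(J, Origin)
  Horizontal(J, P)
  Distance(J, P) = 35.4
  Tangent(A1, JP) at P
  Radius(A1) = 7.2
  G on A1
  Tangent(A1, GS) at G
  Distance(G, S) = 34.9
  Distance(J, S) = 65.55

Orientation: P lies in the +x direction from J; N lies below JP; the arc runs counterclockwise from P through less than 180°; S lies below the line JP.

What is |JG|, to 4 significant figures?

32.38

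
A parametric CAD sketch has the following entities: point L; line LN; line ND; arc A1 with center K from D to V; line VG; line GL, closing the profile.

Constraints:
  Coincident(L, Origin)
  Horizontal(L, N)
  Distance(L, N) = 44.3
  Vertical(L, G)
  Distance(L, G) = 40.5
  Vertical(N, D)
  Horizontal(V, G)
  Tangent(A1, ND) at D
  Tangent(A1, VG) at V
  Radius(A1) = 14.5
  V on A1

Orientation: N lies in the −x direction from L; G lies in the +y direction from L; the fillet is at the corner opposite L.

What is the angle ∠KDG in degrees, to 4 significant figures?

18.12°

The virtual corner opposite L is at (-44.30, 40.50). A1 meets ND tangentially, so KD is at right angles to ND and A1 meets VG tangentially, so KV is at right angles to VG, with radius 14.5, so the center K sits 14.5 in from both sides at K = (-29.80, 26.00). That places the tangent points at D = (-44.30, 26.00) on ND and V = (-29.80, 40.50) on VG. Then cos ∠KDG = DK·DG / (|DK||DG|), giving 18.12°.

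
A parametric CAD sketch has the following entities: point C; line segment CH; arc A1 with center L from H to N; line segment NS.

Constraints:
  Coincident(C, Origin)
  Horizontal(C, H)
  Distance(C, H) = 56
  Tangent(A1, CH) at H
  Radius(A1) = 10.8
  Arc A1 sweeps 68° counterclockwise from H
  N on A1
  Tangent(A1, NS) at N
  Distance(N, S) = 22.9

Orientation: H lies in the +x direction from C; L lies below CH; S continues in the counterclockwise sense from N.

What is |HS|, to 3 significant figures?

33.6

C is at the origin; CH is horizontal with |CH| = 56.0 and H on the +x side, so H = (56.0, 0.00). A1 meets CH tangentially, so LH is at right angles to CH, so L = H + (0, -10.8) = (56.0, -10.8). On A1, H sits at bearing 90° from L; a 68° counterclockwise sweep puts N at bearing 158°, so N = L + 10.8·(cos 158°, sin 158°) = (46.0, -6.75). The tangent condition forces LN to be normal to NS, so NS runs along (−sin 158°, cos 158°); with |NS| = 22.9, S = (37.4, -28.0). Then |HS| = |S − H| = 33.6.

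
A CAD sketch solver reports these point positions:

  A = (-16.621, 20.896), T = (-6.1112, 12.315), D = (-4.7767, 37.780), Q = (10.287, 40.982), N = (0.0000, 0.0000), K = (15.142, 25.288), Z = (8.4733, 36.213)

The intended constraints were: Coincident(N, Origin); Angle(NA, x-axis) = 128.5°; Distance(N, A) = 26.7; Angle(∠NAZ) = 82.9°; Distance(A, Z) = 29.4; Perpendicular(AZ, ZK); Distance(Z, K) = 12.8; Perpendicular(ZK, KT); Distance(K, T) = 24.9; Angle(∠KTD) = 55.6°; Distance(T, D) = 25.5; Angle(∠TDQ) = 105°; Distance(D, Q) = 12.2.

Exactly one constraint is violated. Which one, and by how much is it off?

Distance(D, Q) = 12.2 — off by 3.20.

N = (0.00, 0.00) ✓; NA at 128.5° ✓; |NA| = 26.70 ✓; ∠NAZ = 82.90° ✓; |AZ| = 29.40 ✓; ∠(AZ, ZK) = 90.00° ✓; |ZK| = 12.80 ✓; ∠(ZK, KT) = 90.00° ✓; |KT| = 24.90 ✓; ∠KTD = 55.60° ✓; |TD| = 25.50 ✓; ∠TDQ = 105.0° ✓; |DQ| = 15.40 ✗.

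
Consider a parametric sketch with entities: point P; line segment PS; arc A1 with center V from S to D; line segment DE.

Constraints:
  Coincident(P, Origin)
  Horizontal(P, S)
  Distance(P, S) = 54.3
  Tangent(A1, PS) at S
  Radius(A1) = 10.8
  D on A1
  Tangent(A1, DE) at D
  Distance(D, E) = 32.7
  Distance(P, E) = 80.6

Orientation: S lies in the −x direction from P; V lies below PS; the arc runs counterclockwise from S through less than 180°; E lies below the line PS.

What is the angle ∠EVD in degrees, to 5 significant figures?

71.723°

P is at the origin; P and S share the same y with |PS| = 54.3 and S on the −x side, so S = (-54.300, 0.0000). A1 meets PS tangentially, so VS is at right angles to PS, so V = S + (0, -10.8) = (-54.300, -10.800). Since VD ⟂ DE (tangency), |VE| = √(10.8² + 32.7²) = 34.437 regardless of where D sits on A1. So E lies on both circle(P, 80.6) and circle(V, 34.437); the below-PS intersection is E = (-68.758, -42.055). D is the foot of the tangent from E: D = (-65.030, -9.5684).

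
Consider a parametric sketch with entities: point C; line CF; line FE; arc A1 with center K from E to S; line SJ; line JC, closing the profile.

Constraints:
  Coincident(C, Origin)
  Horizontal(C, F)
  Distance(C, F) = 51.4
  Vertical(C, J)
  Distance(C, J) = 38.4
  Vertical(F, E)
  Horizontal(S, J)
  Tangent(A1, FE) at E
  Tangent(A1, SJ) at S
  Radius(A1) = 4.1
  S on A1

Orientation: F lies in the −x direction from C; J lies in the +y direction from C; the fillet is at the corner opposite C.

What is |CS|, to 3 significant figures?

60.9

C is at the origin; C and F share the same y with |CF| = 51.4 and F on the −x side, so F = (-51.4, 0.00). CJ is vertical with |CJ| = 38.4 and J on the +y side, so J = (0.00, 38.4). The virtual corner opposite C is at (-51.4, 38.4). A1 meets FE tangentially, so KE is at right angles to FE and A1 meets SJ tangentially, so KS is at right angles to SJ, with radius 4.1, so the center K sits 4.1 in from both sides at K = (-47.3, 34.3). That places the tangent points at E = (-51.4, 34.3) on FE and S = (-47.3, 38.4) on SJ. Then |CS| = |S − C| = 60.9.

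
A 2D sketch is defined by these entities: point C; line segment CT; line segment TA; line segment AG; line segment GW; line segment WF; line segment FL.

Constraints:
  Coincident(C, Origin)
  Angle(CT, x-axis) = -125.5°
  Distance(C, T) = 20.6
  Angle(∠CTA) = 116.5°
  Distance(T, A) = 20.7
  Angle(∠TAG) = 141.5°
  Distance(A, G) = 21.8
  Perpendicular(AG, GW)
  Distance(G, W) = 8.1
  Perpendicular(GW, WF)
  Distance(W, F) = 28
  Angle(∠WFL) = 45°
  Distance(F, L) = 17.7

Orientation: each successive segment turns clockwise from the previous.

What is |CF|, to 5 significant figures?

25.583

C is at the origin; CT runs at -125.5° with length 20.6, so T = (-11.962, -16.771). ∠CTA = 116.5° gives TA at 171.00° from the x-axis; with |TA| = 20.7, A = (-32.408, -13.533). ∠TAG = 141.5° gives AG at 132.50° from the x-axis; with |AG| = 21.8, G = (-47.135, 2.5401). AG is perpendicular to GW, so GW runs at 42.500°; with |GW| = 8.1, W = (-41.164, 8.0123). GW is perpendicular to WF, so WF runs at -47.500°; with |WF| = 28.0, F = (-22.247, -12.631). Then |CF| = |F − C| = 25.583.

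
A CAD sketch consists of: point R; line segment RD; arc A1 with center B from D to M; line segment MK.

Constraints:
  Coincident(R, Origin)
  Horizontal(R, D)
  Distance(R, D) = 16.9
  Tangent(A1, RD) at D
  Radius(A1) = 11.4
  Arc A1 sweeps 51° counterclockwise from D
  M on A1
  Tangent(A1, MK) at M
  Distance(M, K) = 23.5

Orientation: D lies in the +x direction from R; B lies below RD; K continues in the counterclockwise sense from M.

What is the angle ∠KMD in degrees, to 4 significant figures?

154.5°

R is at the origin; RD is horizontal with |RD| = 16.9 and D on the +x side, so D = (16.90, 0.000). Since A1 is tangent to RD there, BD ⟂ RD, so B = D + (0, -11.4) = (16.90, -11.40). On A1, D sits at bearing 90° from B; a 51° counterclockwise sweep puts M at bearing 141°, so M = B + 11.4·(cos 141°, sin 141°) = (8.041, -4.226). Tangency of A1 to MK means the radius BM is perpendicular to MK, so MK runs along (−sin 141°, cos 141°); with |MK| = 23.5, K = (-6.748, -22.49). Then cos ∠KMD = MK·MD / (|MK||MD|), giving 154.5°.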